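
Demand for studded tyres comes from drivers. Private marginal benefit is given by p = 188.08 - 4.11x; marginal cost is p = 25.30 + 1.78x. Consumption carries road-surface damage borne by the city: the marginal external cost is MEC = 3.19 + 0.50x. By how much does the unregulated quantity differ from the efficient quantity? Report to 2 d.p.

Market equilibrium (private): 25.30 + 1.78x = 188.08 - 4.11x → x_m = 27.6367.
Social marginal benefit = demand − MEC = 184.89 - 4.61x.
Set SMB = MC: 184.89 - 4.61x = 25.30 + 1.78x → x* = 24.9750.
Gap = |27.6367 − 24.9750| = 2.6617.

2.66 units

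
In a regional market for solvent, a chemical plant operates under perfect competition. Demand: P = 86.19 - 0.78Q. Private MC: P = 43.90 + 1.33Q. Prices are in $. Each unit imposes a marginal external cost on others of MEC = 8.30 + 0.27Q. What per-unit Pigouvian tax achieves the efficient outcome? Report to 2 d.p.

Social marginal cost = private MC + MEC = 52.20 + 1.60Q.
Set SMC = demand: 52.20 + 1.60Q = 86.19 - 0.78Q → Q* = 14.2815.
The Pigouvian tax equals MEC at Q*: 8.30 + 0.27×14.2815 = 12.1560.

tax = $12.16 per unit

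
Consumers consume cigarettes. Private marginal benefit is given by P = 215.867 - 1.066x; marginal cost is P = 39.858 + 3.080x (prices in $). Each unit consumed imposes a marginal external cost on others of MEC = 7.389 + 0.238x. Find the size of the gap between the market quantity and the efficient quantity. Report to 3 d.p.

Market equilibrium (private): 39.858 + 3.080x = 215.867 - 1.066x → x_m = 42.4527.
Social marginal benefit = demand − MEC = 208.478 - 1.304x.
Set SMB = MC: 208.478 - 1.304x = 39.858 + 3.080x → x* = 38.4626.
Gap = |42.4527 − 38.4626| = 3.9901.

3.990 units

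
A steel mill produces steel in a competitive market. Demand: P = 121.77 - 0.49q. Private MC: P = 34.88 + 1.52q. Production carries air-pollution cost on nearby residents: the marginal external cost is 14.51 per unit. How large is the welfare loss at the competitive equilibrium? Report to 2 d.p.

DWL = 52.37

Market equilibrium (private): 34.88 + 1.52q = 121.77 - 0.49q → q_m = 43.2289.
Social marginal cost = private MC + MEC = 49.39 + 1.52q.
Set SMC = demand: 49.39 + 1.52q = 121.77 - 0.49q → q* = 36.0100.
The loss is the area between SMC and demand from q* to q_m; with linear curves that's a triangle of height MEC(q_m).
DWL = ½ × 7.2189 × 14.5100 = 52.3731.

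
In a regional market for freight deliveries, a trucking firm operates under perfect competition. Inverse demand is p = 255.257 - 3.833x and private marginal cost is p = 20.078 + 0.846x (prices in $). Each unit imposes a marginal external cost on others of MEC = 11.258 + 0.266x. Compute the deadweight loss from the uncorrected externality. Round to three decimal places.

DWL = $61.328

Market equilibrium (private): 20.078 + 0.846x = 255.257 - 3.833x → x_m = 50.2627.
Social marginal cost = private MC + MEC = 31.336 + 1.112x.
Set SMC = demand: 31.336 + 1.112x = 255.257 - 3.833x → x* = 45.2823.
The loss is the area between SMC and demand from x* to x_m; with linear curves that's a triangle of height MEC(x_m).
DWL = ½ × 4.9804 × 24.6279 = 61.3284.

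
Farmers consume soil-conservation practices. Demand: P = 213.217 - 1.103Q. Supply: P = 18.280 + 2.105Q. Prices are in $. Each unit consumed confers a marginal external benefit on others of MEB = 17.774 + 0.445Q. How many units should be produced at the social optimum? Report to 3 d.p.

Social marginal benefit = demand + MEB = 230.991 - 0.658Q.
Set SMB = MC: 230.991 - 0.658Q = 18.280 + 2.105Q → Q* = 76.9855.

Q* = 76.986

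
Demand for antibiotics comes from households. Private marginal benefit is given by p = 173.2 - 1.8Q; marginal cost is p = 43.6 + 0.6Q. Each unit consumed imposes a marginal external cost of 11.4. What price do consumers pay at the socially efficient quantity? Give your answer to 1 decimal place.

P = 84.6

Social marginal benefit = demand − MEC = 161.8 - 1.8Q.
Set SMB = MC: 161.8 - 1.8Q = 43.6 + 0.6Q → Q* = 49.2500.
Consumer price on the demand curve at Q*: 173.2 − 1.8×49.2500 = 84.5500.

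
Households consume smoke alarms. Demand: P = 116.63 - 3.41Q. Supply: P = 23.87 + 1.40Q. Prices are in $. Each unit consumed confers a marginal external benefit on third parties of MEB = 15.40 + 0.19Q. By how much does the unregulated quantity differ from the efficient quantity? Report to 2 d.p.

4.13 units

Market equilibrium (private): 23.87 + 1.40Q = 116.63 - 3.41Q → Q_m = 19.2848.
Social marginal benefit = demand + MEB = 132.03 - 3.22Q.
Set SMB = MC: 132.03 - 3.22Q = 23.87 + 1.40Q → Q* = 23.4113.
Gap = |19.2848 − 23.4113| = 4.1265.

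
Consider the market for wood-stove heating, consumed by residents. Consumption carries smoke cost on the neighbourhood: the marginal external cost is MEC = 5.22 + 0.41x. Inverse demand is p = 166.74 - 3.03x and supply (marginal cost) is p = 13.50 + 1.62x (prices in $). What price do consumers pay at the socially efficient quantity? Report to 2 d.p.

Social marginal benefit = demand − MEC = 161.52 - 3.44x.
Set SMB = MC: 161.52 - 3.44x = 13.50 + 1.62x → x* = 29.2530.
Consumer price on the demand curve at x*: 166.74 − 3.03×29.2530 = 78.1034.

P = $78.10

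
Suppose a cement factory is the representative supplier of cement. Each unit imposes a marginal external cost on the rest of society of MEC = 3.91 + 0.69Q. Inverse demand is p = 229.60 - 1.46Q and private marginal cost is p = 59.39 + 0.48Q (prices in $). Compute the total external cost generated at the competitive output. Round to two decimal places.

Market equilibrium (private): 59.39 + 0.48Q = 229.60 - 1.46Q → Q_m = 87.7371.
Total external cost = ∫₀^{Q_m} (3.91 + 0.69Q) dQ = 3.91×87.7371 + ½×0.69×87.7371² = 2998.7926.

$2998.79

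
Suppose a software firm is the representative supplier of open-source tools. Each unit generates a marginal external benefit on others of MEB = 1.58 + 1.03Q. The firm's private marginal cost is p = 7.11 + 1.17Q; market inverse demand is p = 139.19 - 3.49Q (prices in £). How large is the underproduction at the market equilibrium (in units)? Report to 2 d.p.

Market equilibrium (private): 7.11 + 1.17Q = 139.19 - 3.49Q → Q_m = 28.3433.
Social marginal cost = private MC − MEB = 5.53 + 0.14Q.
Set SMC = demand: 5.53 + 0.14Q = 139.19 - 3.49Q → Q* = 36.8209.
Gap = |28.3433 − 36.8209| = 8.4776.

8.48 units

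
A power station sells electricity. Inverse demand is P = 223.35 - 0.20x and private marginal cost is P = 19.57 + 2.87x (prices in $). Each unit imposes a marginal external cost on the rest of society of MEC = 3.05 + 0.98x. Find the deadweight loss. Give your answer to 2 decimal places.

Market equilibrium (private): 19.57 + 2.87x = 223.35 - 0.20x → x_m = 66.3779.
Social marginal cost = private MC + MEC = 22.62 + 3.85x.
Set SMC = demand: 22.62 + 3.85x = 223.35 - 0.20x → x* = 49.5630.
Between x* and x_m the wedge SMC − demand runs linearly from 0 to MEC(x_m), so the loss is a triangle.
DWL = ½ × 16.8149 × 68.1003 = 572.5499.

DWL = $572.55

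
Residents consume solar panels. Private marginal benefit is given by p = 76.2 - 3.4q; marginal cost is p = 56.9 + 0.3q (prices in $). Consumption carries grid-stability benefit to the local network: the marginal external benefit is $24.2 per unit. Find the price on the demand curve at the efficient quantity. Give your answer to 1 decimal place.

P = $36.2

Social marginal benefit = demand + MEB = 100.4 - 3.4q.
Set SMB = MC: 100.4 - 3.4q = 56.9 + 0.3q → q* = 11.7568.
Consumer price on the demand curve at q*: 76.2 − 3.4×11.7568 = 36.2269.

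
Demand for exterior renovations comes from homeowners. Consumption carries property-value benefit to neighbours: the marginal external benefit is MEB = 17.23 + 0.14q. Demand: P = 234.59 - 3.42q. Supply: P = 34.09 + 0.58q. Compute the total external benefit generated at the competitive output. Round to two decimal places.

Market equilibrium (private): 34.09 + 0.58q = 234.59 - 3.42q → q_m = 50.1250.
Total external benefit = ∫₀^{q_m} (17.23 + 0.14q) dq = 17.23×50.1250 + ½×0.14×50.1250² = 1039.5298.

1039.53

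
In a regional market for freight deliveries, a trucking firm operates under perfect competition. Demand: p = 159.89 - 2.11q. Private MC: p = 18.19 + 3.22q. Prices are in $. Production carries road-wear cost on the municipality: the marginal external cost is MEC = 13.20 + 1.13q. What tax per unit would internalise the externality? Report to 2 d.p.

Social marginal cost = private MC + MEC = 31.39 + 4.35q.
Set SMC = demand: 31.39 + 4.35q = 159.89 - 2.11q → q* = 19.8916.
The Pigouvian tax equals MEC at q*: 13.20 + 1.13×19.8916 = 35.6775.

tax = $35.68 per unit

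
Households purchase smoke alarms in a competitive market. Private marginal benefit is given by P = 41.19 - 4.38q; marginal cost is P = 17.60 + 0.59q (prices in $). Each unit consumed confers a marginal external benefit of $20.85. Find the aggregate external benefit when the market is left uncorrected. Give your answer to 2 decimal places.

$98.96

Market equilibrium (private): 17.60 + 0.59q = 41.19 - 4.38q → q_m = 4.7465.
Total external benefit = MEB × q_m = 20.85 × 4.7465 = 98.9645.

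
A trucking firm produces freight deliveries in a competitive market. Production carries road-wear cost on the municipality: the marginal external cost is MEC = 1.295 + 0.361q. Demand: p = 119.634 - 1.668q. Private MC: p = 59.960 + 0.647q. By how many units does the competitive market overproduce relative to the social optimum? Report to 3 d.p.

Market equilibrium (private): 59.960 + 0.647q = 119.634 - 1.668q → q_m = 25.7771.
Social marginal cost = private MC + MEC = 61.255 + 1.008q.
Set SMC = demand: 61.255 + 1.008q = 119.634 - 1.668q → q* = 21.8158.
Gap = |25.7771 − 21.8158| = 3.9613.

3.961 units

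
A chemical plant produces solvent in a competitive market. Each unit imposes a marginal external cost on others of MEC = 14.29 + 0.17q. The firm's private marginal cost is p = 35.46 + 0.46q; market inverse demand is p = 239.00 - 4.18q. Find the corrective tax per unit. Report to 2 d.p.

Social marginal cost = private MC + MEC = 49.75 + 0.63q.
Set SMC = demand: 49.75 + 0.63q = 239.00 - 4.18q → q* = 39.3451.
The Pigouvian tax equals MEC at q*: 14.29 + 0.17×39.3451 = 20.9787.

tax = 20.98 per unit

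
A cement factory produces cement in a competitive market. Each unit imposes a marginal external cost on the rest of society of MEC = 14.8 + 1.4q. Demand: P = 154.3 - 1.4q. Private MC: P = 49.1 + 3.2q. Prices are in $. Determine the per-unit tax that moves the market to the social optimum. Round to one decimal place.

tax = $35.9 per unit

Social marginal cost = private MC + MEC = 63.9 + 4.6q.
Set SMC = demand: 63.9 + 4.6q = 154.3 - 1.4q → q* = 15.0667.
The Pigouvian tax equals MEC at q*: 14.8 + 1.4×15.0667 = 35.8934.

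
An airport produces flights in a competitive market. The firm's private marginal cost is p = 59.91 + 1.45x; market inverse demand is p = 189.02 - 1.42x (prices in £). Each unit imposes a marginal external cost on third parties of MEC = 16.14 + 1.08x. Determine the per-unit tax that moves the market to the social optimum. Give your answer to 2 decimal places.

Social marginal cost = private MC + MEC = 76.05 + 2.53x.
Set SMC = demand: 76.05 + 2.53x = 189.02 - 1.42x → x* = 28.6000.
The Pigouvian tax equals MEC at x*: 16.14 + 1.08×28.6000 = 47.0280.

tax = £47.03 per unit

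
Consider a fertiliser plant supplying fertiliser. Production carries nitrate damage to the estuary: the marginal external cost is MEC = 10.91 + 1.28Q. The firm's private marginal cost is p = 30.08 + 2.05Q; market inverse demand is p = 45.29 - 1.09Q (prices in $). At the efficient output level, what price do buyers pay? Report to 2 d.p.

Social marginal cost = private MC + MEC = 40.99 + 3.33Q.
Set SMC = demand: 40.99 + 3.33Q = 45.29 - 1.09Q → Q* = 0.9729.
Consumer price on the demand curve at Q*: 45.29 − 1.09×0.9729 = 44.2295.

P = $44.23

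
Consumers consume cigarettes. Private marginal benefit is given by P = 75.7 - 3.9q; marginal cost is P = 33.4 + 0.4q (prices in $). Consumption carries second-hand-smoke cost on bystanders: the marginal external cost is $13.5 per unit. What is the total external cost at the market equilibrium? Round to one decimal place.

$132.8

Market equilibrium (private): 33.4 + 0.4q = 75.7 - 3.9q → q_m = 9.8372.
Total external cost = MEC × q_m = 13.5 × 9.8372 = 132.8022.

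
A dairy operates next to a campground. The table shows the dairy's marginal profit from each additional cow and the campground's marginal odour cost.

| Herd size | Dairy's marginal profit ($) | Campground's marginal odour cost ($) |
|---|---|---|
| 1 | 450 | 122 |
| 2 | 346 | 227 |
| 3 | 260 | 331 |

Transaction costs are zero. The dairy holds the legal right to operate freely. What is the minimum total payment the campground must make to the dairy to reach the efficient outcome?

Left alone the dairy would choose level 3 (marginal profit stays positive).
Efficient level: k* = 2 (marginal profit ≥ marginal odour cost through 2).
The campground must at least cover the dairy's forgone profit from cutting 3→2: 260 = 260.

$260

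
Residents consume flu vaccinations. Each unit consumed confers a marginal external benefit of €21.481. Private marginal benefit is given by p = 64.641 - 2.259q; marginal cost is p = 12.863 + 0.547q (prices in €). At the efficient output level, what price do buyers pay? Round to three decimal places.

Social marginal benefit = demand + MEB = 86.122 - 2.259q.
Set SMB = MC: 86.122 - 2.259q = 12.863 + 0.547q → q* = 26.1080.
Consumer price on the demand curve at q*: 64.641 − 2.259×26.1080 = 5.6630.

P = €5.663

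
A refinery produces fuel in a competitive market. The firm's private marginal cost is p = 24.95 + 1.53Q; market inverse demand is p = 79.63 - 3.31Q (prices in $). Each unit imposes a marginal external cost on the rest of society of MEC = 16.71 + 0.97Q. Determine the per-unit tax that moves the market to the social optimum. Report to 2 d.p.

Social marginal cost = private MC + MEC = 41.66 + 2.50Q.
Set SMC = demand: 41.66 + 2.50Q = 79.63 - 3.31Q → Q* = 6.5353.
The Pigouvian tax equals MEC at Q*: 16.71 + 0.97×6.5353 = 23.0492.

tax = $23.05 per unit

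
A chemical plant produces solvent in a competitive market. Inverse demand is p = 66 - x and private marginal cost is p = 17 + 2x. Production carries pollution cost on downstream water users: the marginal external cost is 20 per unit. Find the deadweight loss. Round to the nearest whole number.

DWL = 67

Market equilibrium (private): 17 + 2x = 66 - x → x_m = 16.3333.
Social marginal cost = private MC + MEC = 37 + 2x.
Set SMC = demand: 37 + 2x = 66 - x → x* = 9.6667.
The loss is the area between SMC and demand from x* to x_m; with linear curves that's a triangle of height MEC(x_m).
DWL = ½ × 6.6666 × 20.0000 = 66.6660.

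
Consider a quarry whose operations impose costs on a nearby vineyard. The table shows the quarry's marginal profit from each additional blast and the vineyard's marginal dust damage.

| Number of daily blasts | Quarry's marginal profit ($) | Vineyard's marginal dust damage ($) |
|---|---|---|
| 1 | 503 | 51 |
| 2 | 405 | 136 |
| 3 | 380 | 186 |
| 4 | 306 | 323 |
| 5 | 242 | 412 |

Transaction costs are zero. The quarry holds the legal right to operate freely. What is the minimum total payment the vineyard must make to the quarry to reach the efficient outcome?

Left alone the quarry would choose level 5 (marginal profit stays positive).
Efficient level: k* = 3 (marginal profit ≥ marginal dust damage through 3).
The vineyard must at least cover the quarry's forgone profit from cutting 5→3: 306 + 242 = 548.

$548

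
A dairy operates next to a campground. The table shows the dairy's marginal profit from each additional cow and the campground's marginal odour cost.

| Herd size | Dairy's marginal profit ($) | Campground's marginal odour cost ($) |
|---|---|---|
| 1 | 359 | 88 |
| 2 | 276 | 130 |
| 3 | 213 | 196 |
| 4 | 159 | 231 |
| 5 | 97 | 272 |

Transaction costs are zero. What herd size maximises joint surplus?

Bargaining reaches the level where marginal profit last exceeds marginal odour cost.
That holds through level 3 (213 ≥ 196) but not at 4 (159 < 231).

3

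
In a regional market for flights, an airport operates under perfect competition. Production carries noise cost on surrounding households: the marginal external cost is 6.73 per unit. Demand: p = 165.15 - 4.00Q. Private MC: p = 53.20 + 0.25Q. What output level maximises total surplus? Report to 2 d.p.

Social marginal cost = private MC + MEC = 59.93 + 0.25Q.
Set SMC = demand: 59.93 + 0.25Q = 165.15 - 4.00Q → Q* = 24.7576.

Q* = 24.76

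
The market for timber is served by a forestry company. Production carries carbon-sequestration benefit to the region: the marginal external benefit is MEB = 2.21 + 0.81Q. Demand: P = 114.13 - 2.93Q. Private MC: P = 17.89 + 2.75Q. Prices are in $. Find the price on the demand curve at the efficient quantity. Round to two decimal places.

Social marginal cost = private MC − MEB = 15.68 + 1.94Q.
Set SMC = demand: 15.68 + 1.94Q = 114.13 - 2.93Q → Q* = 20.2156.
Consumer price on the demand curve at Q*: 114.13 − 2.93×20.2156 = 54.8983.

P = $54.90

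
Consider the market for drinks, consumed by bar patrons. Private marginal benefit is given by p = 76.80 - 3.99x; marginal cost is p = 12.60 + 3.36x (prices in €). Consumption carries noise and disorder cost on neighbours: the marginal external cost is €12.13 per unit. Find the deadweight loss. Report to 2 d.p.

DWL = €10.01

Market equilibrium (private): 12.60 + 3.36x = 76.80 - 3.99x → x_m = 8.7347.
Social marginal benefit = demand − MEC = 64.67 - 3.99x.
Set SMB = MC: 64.67 - 3.99x = 12.60 + 3.36x → x* = 7.0844.
The loss is the area between SMB and MC from x* to x_m; with linear curves that's a triangle of height MEC(x_m).
DWL = ½ × 1.6503 × 12.1300 = 10.0091.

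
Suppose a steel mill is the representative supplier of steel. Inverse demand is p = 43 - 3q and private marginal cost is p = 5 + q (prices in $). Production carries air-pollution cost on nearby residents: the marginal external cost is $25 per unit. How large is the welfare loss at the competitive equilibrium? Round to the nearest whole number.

Market equilibrium (private): 5 + q = 43 - 3q → q_m = 9.5000.
Social marginal cost = private MC + MEC = 30 + q.
Set SMC = demand: 30 + q = 43 - 3q → q* = 3.2500.
Height of the DWL triangle at q_m is SMC(q_m) − demand(q_m) = MEC(q_m) = 25.0000.
DWL = ½ × 6.2500 × 25.0000 = 78.1250.

DWL = $78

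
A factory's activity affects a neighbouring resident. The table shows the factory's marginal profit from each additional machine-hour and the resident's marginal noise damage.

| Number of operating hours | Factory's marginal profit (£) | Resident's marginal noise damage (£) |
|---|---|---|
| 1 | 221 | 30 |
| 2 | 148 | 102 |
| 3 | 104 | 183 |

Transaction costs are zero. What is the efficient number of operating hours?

Bargaining reaches the level where marginal profit last exceeds marginal noise damage.
That holds through level 2 (148 ≥ 102) but not at 3 (104 < 183).

2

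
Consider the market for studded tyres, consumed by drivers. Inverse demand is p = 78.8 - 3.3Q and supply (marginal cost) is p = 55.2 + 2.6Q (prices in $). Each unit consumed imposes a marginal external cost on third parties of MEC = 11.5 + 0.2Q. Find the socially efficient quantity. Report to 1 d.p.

Q* = 2.0

Social marginal benefit = demand − MEC = 67.3 - 3.5Q.
Set SMB = MC: 67.3 - 3.5Q = 55.2 + 2.6Q → Q* = 1.9836.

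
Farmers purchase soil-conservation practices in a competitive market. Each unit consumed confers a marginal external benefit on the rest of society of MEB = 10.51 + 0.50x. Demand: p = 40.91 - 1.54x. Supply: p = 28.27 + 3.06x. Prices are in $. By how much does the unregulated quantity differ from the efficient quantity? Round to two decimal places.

Market equilibrium (private): 28.27 + 3.06x = 40.91 - 1.54x → x_m = 2.7478.
Social marginal benefit = demand + MEB = 51.42 - 1.04x.
Set SMB = MC: 51.42 - 1.04x = 28.27 + 3.06x → x* = 5.6463.
Gap = |2.7478 − 5.6463| = 2.8985.

2.90 units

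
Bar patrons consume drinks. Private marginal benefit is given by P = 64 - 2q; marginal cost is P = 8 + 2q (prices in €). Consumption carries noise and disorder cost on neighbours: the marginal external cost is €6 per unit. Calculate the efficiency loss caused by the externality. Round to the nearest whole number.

Market equilibrium (private): 8 + 2q = 64 - 2q → q_m = 14.0000.
Social marginal benefit = demand − MEC = 58 - 2q.
Set SMB = MC: 58 - 2q = 8 + 2q → q* = 12.5000.
Between q* and q_m the wedge MC − SMB runs linearly from 0 to MEC(q_m), so the loss is a triangle.
DWL = ½ × 1.5000 × 6.0000 = 4.5000.

DWL = €5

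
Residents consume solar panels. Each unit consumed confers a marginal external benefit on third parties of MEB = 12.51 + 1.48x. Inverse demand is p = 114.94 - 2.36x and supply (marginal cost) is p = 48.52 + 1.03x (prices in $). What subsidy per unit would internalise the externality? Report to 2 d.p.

Social marginal benefit = demand + MEB = 127.45 - 0.88x.
Set SMB = MC: 127.45 - 0.88x = 48.52 + 1.03x → x* = 41.3246.
The Pigouvian subsidy equals MEB at x*: 12.51 + 1.48×41.3246 = 73.6704.

subsidy = $73.67 per unit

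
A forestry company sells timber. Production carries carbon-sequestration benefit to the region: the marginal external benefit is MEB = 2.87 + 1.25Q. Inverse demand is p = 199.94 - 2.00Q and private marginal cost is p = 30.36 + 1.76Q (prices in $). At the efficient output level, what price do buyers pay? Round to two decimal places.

P = $62.53

Social marginal cost = private MC − MEB = 27.49 + 0.51Q.
Set SMC = demand: 27.49 + 0.51Q = 199.94 - 2.00Q → Q* = 68.7052.
Consumer price on the demand curve at Q*: 199.94 − 2.00×68.7052 = 62.5296.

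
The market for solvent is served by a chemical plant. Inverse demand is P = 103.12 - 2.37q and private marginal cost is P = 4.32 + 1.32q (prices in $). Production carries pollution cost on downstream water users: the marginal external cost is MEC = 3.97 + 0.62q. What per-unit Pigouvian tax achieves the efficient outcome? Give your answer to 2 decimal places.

tax = $17.61 per unit

Social marginal cost = private MC + MEC = 8.29 + 1.94q.
Set SMC = demand: 8.29 + 1.94q = 103.12 - 2.37q → q* = 22.0023.
The Pigouvian tax equals MEC at q*: 3.97 + 0.62×22.0023 = 17.6114.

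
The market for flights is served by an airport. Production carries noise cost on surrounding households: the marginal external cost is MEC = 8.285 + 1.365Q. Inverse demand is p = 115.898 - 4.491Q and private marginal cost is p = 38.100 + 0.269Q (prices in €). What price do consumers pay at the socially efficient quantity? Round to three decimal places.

Social marginal cost = private MC + MEC = 46.385 + 1.634Q.
Set SMC = demand: 46.385 + 1.634Q = 115.898 - 4.491Q → Q* = 11.3491.
Consumer price on the demand curve at Q*: 115.898 − 4.491×11.3491 = 64.9292.

P = €64.929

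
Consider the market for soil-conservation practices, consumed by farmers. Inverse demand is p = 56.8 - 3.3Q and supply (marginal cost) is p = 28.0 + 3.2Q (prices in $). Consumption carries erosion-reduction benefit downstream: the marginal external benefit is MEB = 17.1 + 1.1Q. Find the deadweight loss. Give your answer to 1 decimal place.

Market equilibrium (private): 28.0 + 3.2Q = 56.8 - 3.3Q → Q_m = 4.4308.
Social marginal benefit = demand + MEB = 73.9 - 2.2Q.
Set SMB = MC: 73.9 - 2.2Q = 28.0 + 3.2Q → Q* = 8.5000.
Between Q* and Q_m the wedge SMB − MC runs linearly from 0 to MEB(Q_m), so the loss is a triangle.
DWL = ½ × 4.0692 × 21.9738 = 44.7079.

DWL = $44.7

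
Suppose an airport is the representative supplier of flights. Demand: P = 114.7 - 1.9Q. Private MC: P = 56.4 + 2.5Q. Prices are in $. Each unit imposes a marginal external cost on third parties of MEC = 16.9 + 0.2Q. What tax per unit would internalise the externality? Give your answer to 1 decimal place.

tax = $18.7 per unit

Social marginal cost = private MC + MEC = 73.3 + 2.7Q.
Set SMC = demand: 73.3 + 2.7Q = 114.7 - 1.9Q → Q* = 9.0000.
The Pigouvian tax equals MEC at Q*: 16.9 + 0.2×9.0000 = 18.7000.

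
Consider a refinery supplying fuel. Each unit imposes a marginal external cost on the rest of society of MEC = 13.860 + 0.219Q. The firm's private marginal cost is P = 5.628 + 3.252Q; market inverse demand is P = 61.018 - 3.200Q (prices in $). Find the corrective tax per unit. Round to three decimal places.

tax = $15.223 per unit

Social marginal cost = private MC + MEC = 19.488 + 3.471Q.
Set SMC = demand: 19.488 + 3.471Q = 61.018 - 3.200Q → Q* = 6.2255.
The Pigouvian tax equals MEC at Q*: 13.860 + 0.219×6.2255 = 15.2234.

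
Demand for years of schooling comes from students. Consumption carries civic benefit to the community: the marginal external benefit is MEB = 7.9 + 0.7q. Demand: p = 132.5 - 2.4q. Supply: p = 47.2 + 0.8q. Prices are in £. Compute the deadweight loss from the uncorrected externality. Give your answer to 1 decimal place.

Market equilibrium (private): 47.2 + 0.8q = 132.5 - 2.4q → q_m = 26.6563.
Social marginal benefit = demand + MEB = 140.4 - 1.7q.
Set SMB = MC: 140.4 - 1.7q = 47.2 + 0.8q → q* = 37.2800.
Height of the DWL triangle at q_m is SMB(q_m) − MC(q_m) = MEB(q_m) = 26.5594.
DWL = ½ × 10.6237 × 26.5594 = 141.0795.

DWL = £141.1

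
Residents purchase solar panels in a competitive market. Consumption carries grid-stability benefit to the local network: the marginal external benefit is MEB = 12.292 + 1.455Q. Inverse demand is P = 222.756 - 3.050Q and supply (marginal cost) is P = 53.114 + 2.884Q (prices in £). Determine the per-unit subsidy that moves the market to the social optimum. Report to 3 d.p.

subsidy = £71.393 per unit

Social marginal benefit = demand + MEB = 235.048 - 1.595Q.
Set SMB = MC: 235.048 - 1.595Q = 53.114 + 2.884Q → Q* = 40.6193.
The Pigouvian subsidy equals MEB at Q*: 12.292 + 1.455×40.6193 = 71.3931.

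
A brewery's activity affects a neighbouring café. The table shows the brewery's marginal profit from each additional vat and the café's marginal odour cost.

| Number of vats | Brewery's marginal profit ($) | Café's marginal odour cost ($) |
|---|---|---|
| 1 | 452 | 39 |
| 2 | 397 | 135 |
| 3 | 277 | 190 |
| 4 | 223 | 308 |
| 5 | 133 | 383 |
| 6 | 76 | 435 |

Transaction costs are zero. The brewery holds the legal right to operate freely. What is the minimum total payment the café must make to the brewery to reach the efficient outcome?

Left alone the brewery would choose level 6 (marginal profit stays positive).
Efficient level: k* = 3 (marginal profit ≥ marginal odour cost through 3).
The café must at least cover the brewery's forgone profit from cutting 6→3: 223 + 133 + 76 = 432.

$432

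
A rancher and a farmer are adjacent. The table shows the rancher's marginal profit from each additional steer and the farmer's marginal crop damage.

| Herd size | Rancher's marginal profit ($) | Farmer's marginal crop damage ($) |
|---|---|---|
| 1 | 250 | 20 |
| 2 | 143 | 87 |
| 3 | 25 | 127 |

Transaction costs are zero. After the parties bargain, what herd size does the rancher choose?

2

Bargaining reaches the level where marginal profit last exceeds marginal crop damage.
That holds through level 2 (143 ≥ 87) but not at 3 (25 < 127).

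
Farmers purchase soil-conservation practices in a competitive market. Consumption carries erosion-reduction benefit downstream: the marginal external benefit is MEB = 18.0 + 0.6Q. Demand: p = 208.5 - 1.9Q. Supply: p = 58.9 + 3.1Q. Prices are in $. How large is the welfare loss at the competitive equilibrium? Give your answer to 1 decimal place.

Market equilibrium (private): 58.9 + 3.1Q = 208.5 - 1.9Q → Q_m = 29.9200.
Social marginal benefit = demand + MEB = 226.5 - 1.3Q.
Set SMB = MC: 226.5 - 1.3Q = 58.9 + 3.1Q → Q* = 38.0909.
The welfare-loss triangle has base |Q_m − Q*| and height MEB(Q_m) (the vertical gap between SMB and MC is zero at Q* and MEB at Q_m).
DWL = ½ × 8.1709 × 35.9520 = 146.8801.

DWL = $146.9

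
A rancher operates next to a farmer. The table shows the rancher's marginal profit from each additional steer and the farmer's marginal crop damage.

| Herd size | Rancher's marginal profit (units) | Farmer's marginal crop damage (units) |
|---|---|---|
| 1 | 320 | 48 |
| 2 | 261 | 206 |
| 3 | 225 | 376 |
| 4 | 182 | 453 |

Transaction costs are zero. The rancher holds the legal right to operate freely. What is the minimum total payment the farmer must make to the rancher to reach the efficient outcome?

407

Left alone the rancher would choose level 4 (marginal profit stays positive).
Efficient level: k* = 2 (marginal profit ≥ marginal crop damage through 2).
The farmer must at least cover the rancher's forgone profit from cutting 4→2: 225 + 182 = 407.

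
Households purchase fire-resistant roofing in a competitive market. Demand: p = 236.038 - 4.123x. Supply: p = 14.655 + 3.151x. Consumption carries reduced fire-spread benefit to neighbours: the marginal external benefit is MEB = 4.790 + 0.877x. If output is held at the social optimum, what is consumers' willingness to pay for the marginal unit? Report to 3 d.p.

Social marginal benefit = demand + MEB = 240.828 - 3.246x.
Set SMB = MC: 240.828 - 3.246x = 14.655 + 3.151x → x* = 35.3561.
Consumer price on the demand curve at x*: 236.038 − 4.123×35.3561 = 90.2648.

P = 90.265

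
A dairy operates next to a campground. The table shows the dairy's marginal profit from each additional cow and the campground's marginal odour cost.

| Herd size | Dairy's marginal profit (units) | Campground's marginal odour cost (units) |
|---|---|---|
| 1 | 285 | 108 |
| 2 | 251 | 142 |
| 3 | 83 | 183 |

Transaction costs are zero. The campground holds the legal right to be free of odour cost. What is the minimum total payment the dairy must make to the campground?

Efficient level: marginal profit ≥ marginal odour cost through level 2, so k* = 2.
With the campground holding the right, the dairy must at least compensate total damage at k*: 108 + 142 = 250.

250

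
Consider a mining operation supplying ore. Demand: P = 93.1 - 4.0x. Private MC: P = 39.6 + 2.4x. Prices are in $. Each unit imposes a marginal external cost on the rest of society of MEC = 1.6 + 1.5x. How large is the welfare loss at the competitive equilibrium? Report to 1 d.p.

DWL = $12.7

Market equilibrium (private): 39.6 + 2.4x = 93.1 - 4.0x → x_m = 8.3594.
Social marginal cost = private MC + MEC = 41.2 + 3.9x.
Set SMC = demand: 41.2 + 3.9x = 93.1 - 4.0x → x* = 6.5696.
The welfare-loss triangle has base |x_m − x*| and height MEC(x_m) (the vertical gap between SMC and demand is zero at x* and MEC at x_m).
DWL = ½ × 1.7898 × 14.1391 = 12.6531.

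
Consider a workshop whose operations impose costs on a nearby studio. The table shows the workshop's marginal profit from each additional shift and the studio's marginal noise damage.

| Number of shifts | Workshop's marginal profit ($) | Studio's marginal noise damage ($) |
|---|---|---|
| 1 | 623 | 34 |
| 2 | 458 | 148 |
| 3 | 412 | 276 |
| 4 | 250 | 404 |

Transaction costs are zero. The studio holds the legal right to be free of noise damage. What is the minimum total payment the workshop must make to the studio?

Efficient level: marginal profit ≥ marginal noise damage through level 3, so k* = 3.
With the studio holding the right, the workshop must at least compensate total damage at k*: 34 + 148 + 276 = 458.

$458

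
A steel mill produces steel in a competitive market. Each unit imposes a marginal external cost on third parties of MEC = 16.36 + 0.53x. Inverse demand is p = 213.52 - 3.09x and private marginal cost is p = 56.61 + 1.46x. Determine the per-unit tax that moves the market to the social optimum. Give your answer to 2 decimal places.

tax = 31.02 per unit

Social marginal cost = private MC + MEC = 72.97 + 1.99x.
Set SMC = demand: 72.97 + 1.99x = 213.52 - 3.09x → x* = 27.6673.
The Pigouvian tax equals MEC at x*: 16.36 + 0.53×27.6673 = 31.0237.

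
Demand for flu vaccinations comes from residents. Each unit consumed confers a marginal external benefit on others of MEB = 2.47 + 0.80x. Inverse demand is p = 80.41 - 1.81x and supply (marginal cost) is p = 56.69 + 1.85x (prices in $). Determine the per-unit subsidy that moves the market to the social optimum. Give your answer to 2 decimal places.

subsidy = $9.80 per unit

Social marginal benefit = demand + MEB = 82.88 - 1.01x.
Set SMB = MC: 82.88 - 1.01x = 56.69 + 1.85x → x* = 9.1573.
The Pigouvian subsidy equals MEB at x*: 2.47 + 0.80×9.1573 = 9.7958.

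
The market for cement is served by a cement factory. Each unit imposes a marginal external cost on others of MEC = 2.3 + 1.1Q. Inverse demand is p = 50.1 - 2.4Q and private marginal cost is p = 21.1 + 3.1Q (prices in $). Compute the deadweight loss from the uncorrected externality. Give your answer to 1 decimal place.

Market equilibrium (private): 21.1 + 3.1Q = 50.1 - 2.4Q → Q_m = 5.2727.
Social marginal cost = private MC + MEC = 23.4 + 4.2Q.
Set SMC = demand: 23.4 + 4.2Q = 50.1 - 2.4Q → Q* = 4.0455.
The loss is the area between SMC and demand from Q* to Q_m; with linear curves that's a triangle of height MEC(Q_m).
DWL = ½ × 1.2272 × 8.1000 = 4.9702.

DWL = $5.0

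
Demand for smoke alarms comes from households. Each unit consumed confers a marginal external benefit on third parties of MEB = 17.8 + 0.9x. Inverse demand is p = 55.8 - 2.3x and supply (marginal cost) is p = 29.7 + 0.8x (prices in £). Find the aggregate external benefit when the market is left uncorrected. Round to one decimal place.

£181.8

Market equilibrium (private): 29.7 + 0.8x = 55.8 - 2.3x → x_m = 8.4194.
Total external benefit = ∫₀^{x_m} (17.8 + 0.9x) dx = 17.8×8.4194 + ½×0.9×8.4194² = 181.7642.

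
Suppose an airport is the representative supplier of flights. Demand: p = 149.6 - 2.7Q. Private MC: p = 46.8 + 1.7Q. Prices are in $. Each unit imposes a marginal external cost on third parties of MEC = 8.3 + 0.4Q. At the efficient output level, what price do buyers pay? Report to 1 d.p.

Social marginal cost = private MC + MEC = 55.1 + 2.1Q.
Set SMC = demand: 55.1 + 2.1Q = 149.6 - 2.7Q → Q* = 19.6875.
Consumer price on the demand curve at Q*: 149.6 − 2.7×19.6875 = 96.4438.

P = $96.4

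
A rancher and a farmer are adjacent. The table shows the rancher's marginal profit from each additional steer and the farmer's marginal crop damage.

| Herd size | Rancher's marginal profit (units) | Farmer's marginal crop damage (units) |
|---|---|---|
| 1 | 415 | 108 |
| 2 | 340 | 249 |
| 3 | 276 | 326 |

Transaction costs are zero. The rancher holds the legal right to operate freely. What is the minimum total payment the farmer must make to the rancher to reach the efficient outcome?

276

Left alone the rancher would choose level 3 (marginal profit stays positive).
Efficient level: k* = 2 (marginal profit ≥ marginal crop damage through 2).
The farmer must at least cover the rancher's forgone profit from cutting 3→2: 276 = 276.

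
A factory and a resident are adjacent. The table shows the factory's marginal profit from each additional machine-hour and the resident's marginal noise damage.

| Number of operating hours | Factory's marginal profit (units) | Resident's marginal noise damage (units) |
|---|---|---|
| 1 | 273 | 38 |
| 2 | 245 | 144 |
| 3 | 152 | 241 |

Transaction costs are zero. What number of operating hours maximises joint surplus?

2

Bargaining reaches the level where marginal profit last exceeds marginal noise damage.
That holds through level 2 (245 ≥ 144) but not at 3 (152 < 241).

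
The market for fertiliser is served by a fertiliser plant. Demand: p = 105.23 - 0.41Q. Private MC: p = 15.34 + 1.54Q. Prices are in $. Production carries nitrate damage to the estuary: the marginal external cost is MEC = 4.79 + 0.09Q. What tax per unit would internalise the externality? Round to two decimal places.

Social marginal cost = private MC + MEC = 20.13 + 1.63Q.
Set SMC = demand: 20.13 + 1.63Q = 105.23 - 0.41Q → Q* = 41.7157.
The Pigouvian tax equals MEC at Q*: 4.79 + 0.09×41.7157 = 8.5444.

tax = $8.54 per unit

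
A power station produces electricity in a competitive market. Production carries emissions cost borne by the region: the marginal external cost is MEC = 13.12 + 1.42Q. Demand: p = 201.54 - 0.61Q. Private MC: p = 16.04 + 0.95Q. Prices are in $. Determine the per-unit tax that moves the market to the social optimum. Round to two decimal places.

tax = $95.26 per unit

Social marginal cost = private MC + MEC = 29.16 + 2.37Q.
Set SMC = demand: 29.16 + 2.37Q = 201.54 - 0.61Q → Q* = 57.8456.
The Pigouvian tax equals MEC at Q*: 13.12 + 1.42×57.8456 = 95.2608.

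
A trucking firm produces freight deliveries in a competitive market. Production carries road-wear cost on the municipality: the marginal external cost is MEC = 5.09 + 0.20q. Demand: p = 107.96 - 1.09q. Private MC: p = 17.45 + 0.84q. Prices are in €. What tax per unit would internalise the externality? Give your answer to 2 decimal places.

Social marginal cost = private MC + MEC = 22.54 + 1.04q.
Set SMC = demand: 22.54 + 1.04q = 107.96 - 1.09q → q* = 40.1033.
The Pigouvian tax equals MEC at q*: 5.09 + 0.20×40.1033 = 13.1107.

tax = €13.11 per unit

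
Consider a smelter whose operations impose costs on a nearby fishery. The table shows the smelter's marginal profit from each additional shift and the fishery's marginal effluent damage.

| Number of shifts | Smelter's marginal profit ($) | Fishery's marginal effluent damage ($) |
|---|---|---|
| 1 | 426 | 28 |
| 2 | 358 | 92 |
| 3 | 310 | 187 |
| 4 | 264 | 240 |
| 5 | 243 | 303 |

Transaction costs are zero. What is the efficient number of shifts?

4

Bargaining reaches the level where marginal profit last exceeds marginal effluent damage.
That holds through level 4 (264 ≥ 240) but not at 5 (243 < 303).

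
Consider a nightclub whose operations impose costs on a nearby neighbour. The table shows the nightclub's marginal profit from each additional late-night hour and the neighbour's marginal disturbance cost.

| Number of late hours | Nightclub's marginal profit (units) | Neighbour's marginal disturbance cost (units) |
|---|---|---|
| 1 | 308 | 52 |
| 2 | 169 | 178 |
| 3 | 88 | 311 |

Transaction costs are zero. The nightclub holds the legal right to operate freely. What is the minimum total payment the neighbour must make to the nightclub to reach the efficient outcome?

257

Left alone the nightclub would choose level 3 (marginal profit stays positive).
Efficient level: k* = 1 (marginal profit ≥ marginal disturbance cost through 1).
The neighbour must at least cover the nightclub's forgone profit from cutting 3→1: 169 + 88 = 257.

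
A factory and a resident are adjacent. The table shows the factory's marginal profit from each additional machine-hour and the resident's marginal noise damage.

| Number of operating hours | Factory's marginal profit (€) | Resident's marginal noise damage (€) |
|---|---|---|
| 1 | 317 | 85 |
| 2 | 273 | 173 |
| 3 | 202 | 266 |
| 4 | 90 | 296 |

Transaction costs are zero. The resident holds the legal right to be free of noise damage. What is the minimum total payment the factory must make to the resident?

Efficient level: marginal profit ≥ marginal noise damage through level 2, so k* = 2.
With the resident holding the right, the factory must at least compensate total damage at k*: 85 + 173 = 258.

€258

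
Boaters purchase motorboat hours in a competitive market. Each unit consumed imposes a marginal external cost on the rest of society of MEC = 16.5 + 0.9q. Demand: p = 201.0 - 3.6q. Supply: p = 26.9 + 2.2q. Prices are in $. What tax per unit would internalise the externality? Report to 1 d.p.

tax = $37.7 per unit

Social marginal benefit = demand − MEC = 184.5 - 4.5q.
Set SMB = MC: 184.5 - 4.5q = 26.9 + 2.2q → q* = 23.5224.
The Pigouvian tax equals MEC at q*: 16.5 + 0.9×23.5224 = 37.6702.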